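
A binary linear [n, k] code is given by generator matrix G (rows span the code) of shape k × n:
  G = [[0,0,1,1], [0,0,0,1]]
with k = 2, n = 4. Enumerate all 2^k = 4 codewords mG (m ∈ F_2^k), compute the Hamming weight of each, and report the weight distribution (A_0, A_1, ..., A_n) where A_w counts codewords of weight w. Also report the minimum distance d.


Weight distribution: A_0 = 1, A_1 = 2, A_2 = 1. Minimum distance d = 1.

Enumerate all 2^2 = 4 messages m ∈ F_2^2.
For each, compute codeword c = mG in F_2^4, then tally its weight.
  m = 00 → c = 0000, weight = 0.
  m = 10 → c = 0011, weight = 2.
  m = 01 → c = 0001, weight = 1.
  m = 11 → c = 0010, weight = 1.
Tally weights:
  weight 0: 1 codewords.
  weight 1: 2 codewords.
  weight 2: 1 codewords.
Minimum distance d = smallest w > 0 with A_w > 0 = 1.
Sanity: Σ A_w = 4 = 2^2 = 4 ✓.


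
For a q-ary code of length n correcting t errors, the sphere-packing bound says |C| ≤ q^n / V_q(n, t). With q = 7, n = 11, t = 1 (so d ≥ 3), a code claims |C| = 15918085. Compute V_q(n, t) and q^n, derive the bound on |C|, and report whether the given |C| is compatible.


V_q(n, t) = 67, q^n = 1977326743, Hamming bound = 29512339, |C| = 15918085 ≤ bound (satisfied).

Step 1: Compute V_q(n, t) = Σ_{j=0}^1 C(n, j) (q−1)^j.
  j = 0: C(11,0)·(6)^0 = 1·1 = 1.
  j = 1: C(11,1)·(6)^1 = 11·6 = 66.
  V_q(n, t) = 1 + 66 = 67.
Step 2: q^n = 7^11 = 1977326743.
Step 3: Hamming bound ⌊q^n / V_q(n,t)⌋ = ⌊1977326743/67⌋ = 29512339.
Step 4: Compare |C| = 15918085 to 29512339: satisfied.
The claimed |C| lies below the Hamming bound.


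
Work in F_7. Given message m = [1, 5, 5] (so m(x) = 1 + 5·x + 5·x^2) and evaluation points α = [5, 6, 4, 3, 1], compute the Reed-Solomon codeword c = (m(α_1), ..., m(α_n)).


c = [4, 1, 3, 5, 4]

Message polynomial: m(x) = 1 + 5·x + 5·x^2 (mod 7).
For each evaluation point α_i, compute m(α_i) mod 7:
  α_1 = 5: Horner steps 5 → 2 → 4, so m(5) = 4.
  α_2 = 6: Horner steps 5 → 0 → 1, so m(6) = 1.
  α_3 = 4: Horner steps 5 → 4 → 3, so m(4) = 3.
  α_4 = 3: Horner steps 5 → 6 → 5, so m(3) = 5.
  α_5 = 1: Horner steps 5 → 3 → 4, so m(1) = 4.
Codeword c = [4, 1, 3, 5, 4] ∈ F_7^5.


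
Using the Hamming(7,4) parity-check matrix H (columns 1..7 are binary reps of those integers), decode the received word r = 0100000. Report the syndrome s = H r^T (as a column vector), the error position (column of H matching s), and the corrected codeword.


s = (0, 1, 0)^T, error position = 2, corrected codeword c = 0000000

Compute s = H r^T mod 2 one row at a time:
  s_1 = 0 + 0 + 0 + 0 = 0 ≡ 0 (mod 2).
  s_2 = 1 + 0 + 0 + 0 = 1 ≡ 1 (mod 2).
  s_3 = 0 + 0 + 0 + 0 = 0 ≡ 0 (mod 2).
s = (0, 1, 0)^T — this equals column 2 of H (binary 010), so error is at position 2.
Correct: flip bit 2 of r = 0100000 to get c = 0000000.


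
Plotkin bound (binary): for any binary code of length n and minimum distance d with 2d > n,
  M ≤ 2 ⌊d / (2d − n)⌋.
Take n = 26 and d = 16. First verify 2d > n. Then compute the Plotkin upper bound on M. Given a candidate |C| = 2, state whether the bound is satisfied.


Plotkin bound M ≤ 4; given |C| = 2 ≤ bound (satisfied).

Check applicability: 2d = 32, n = 26.
2d − n = 6 > 0, so Plotkin applies.
Compute d/(2d−n) = 16/6 ≈ 2.6667.
⌊d/(2d−n)⌋ = 2.
Plotkin bound: M ≤ 2·2 = 4.
Given |C| = 2, check: satisfied.
This |C| is below the Plotkin bound.


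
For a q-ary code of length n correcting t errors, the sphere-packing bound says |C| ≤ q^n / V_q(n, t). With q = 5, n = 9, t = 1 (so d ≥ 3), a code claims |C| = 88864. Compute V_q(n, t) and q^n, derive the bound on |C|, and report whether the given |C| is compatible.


V_q(n, t) = 37, q^n = 1953125, Hamming bound = 52787, |C| = 88864 > bound (violated).

Step 1: Compute V_q(n, t) = Σ_{j=0}^1 C(n, j) (q−1)^j.
  j = 0: C(9,0)·(4)^0 = 1·1 = 1.
  j = 1: C(9,1)·(4)^1 = 9·4 = 36.
  V_q(n, t) = 1 + 36 = 37.
Step 2: q^n = 5^9 = 1953125.
Step 3: Hamming bound ⌊q^n / V_q(n,t)⌋ = ⌊1953125/37⌋ = 52787.
Step 4: Compare |C| = 88864 to 52787: violated.
The claimed |C| lies above the Hamming bound, so no 5-ary code of length 9 with d ≥ 3 can have 88864 codewords.


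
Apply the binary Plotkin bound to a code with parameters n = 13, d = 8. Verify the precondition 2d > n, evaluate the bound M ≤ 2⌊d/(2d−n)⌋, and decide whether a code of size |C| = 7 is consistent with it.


Plotkin bound M ≤ 4; given |C| = 7 > bound (violated).

Check applicability: 2d = 16, n = 13.
2d − n = 3 > 0, so Plotkin applies.
Compute d/(2d−n) = 8/3 ≈ 2.6667.
⌊d/(2d−n)⌋ = 2.
Plotkin bound: M ≤ 2·2 = 4.
Given |C| = 7, check: VIOLATED.
This |C| is above the Plotkin bound, so no binary code with n = 13, d = 8 and 7 codewords exists.


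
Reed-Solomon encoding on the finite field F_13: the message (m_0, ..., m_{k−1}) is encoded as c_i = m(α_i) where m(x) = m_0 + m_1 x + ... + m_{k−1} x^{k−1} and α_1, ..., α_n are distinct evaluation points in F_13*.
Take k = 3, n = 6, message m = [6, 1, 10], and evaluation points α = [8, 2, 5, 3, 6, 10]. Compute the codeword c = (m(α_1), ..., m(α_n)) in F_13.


c = [4, 9, 1, 8, 8, 2]

Message polynomial: m(x) = 6 + 1·x + 10·x^2 (mod 13).
For each evaluation point α_i, compute m(α_i) mod 13:
  α_1 = 8: Horner steps 10 → 3 → 4, so m(8) = 4.
  α_2 = 2: Horner steps 10 → 8 → 9, so m(2) = 9.
  α_3 = 5: Horner steps 10 → 12 → 1, so m(5) = 1.
  α_4 = 3: Horner steps 10 → 5 → 8, so m(3) = 8.
  α_5 = 6: Horner steps 10 → 9 → 8, so m(6) = 8.
  α_6 = 10: Horner steps 10 → 10 → 2, so m(10) = 2.
Codeword c = [4, 9, 1, 8, 8, 2] ∈ F_13^6.


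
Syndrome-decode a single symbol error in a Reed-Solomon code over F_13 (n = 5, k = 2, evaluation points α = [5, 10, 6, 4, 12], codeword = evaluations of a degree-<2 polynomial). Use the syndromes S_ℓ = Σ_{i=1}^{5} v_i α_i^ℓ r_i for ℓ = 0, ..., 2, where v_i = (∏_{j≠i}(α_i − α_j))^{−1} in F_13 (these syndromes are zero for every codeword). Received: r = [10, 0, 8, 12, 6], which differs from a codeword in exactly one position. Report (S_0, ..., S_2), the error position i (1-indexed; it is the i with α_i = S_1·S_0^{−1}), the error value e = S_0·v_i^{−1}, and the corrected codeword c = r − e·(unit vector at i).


S = (4, 9, 4), error at position 5, error magnitude e = 10, c = [10, 0, 8, 12, 9].

Step 1: column multipliers v_i = (∏_{j≠i}(α_i − α_j))^{−1} mod 13.
  i = 1 (α = 5): (5−10)(5−6)(5−4)(5−12) = (−5)·(−1)·1·(−7) = −35 ≡ 4, so v_1 = 4^{−1} = 10 (mod 13).
  i = 2 (α = 10): (10−5)(10−6)(10−4)(10−12) = 5·4·6·(−2) = −240 ≡ 7, so v_2 = 7^{−1} = 2 (mod 13).
  i = 3 (α = 6): (6−5)(6−10)(6−4)(6−12) = 1·(−4)·2·(−6) = 48 ≡ 9, so v_3 = 9^{−1} = 3 (mod 13).
  i = 4 (α = 4): (4−5)(4−10)(4−6)(4−12) = (−1)·(−6)·(−2)·(−8) = 96 ≡ 5, so v_4 = 5^{−1} = 8 (mod 13).
  i = 5 (α = 12): (12−5)(12−10)(12−6)(12−4) = 7·2·6·8 = 672 ≡ 9, so v_5 = 9^{−1} = 3 (mod 13).
  v = [10, 2, 3, 8, 3].
Step 2: syndromes of r = [10, 0, 8, 12, 6] (all sums mod 13).
  S_0 = Σ v_i r_i = 10·10 + 2·0 + 3·8 + 8·12 + 3·6 = 238 ≡ 4.
  S_1 = Σ v_i α_i r_i = 10·5·10 + 2·10·0 + 3·6·8 + 8·4·12 + 3·12·6 = 1244 ≡ 9.
  α_i^2 mod 13 = [12, 9, 10, 3, 1].
  S_2 = Σ v_i α_i^2 r_i = 10·12·10 + 2·9·0 + 3·10·8 + 8·3·12 + 3·1·6 = 1746 ≡ 4.
  S = (4, 9, 4) ≠ 0, so r is not a codeword (an error is present).
Step 3: locate the error. For a single error e at position i, S_ℓ = v_i·e·α_i^ℓ, so α_err = S_1/S_0.
  S_0^{−1} = 4^{−1} = 10 (mod 13), so α_err = 9·10 = 90 ≡ 12 = α_5. Error position i = 5.
  Consistency check: S_2/S_1 = 4·3 = 12 ≡ 12 = α_err ✓ (single-error assumption holds).
Step 4: error magnitude e = S_0/v_5 = S_0·∏_{j≠5}(α_5 − α_j) = 4·9 = 36 ≡ 10 (mod 13).
Step 5: correct position 5: c_5 = r_5 − e = 6 − 10 ≡ 9 (mod 13). Hence c = [10, 0, 8, 12, 9].
  Check: interpolating c through the α_i gives m(x) = 7 + 11·x (degree < 2) with m(α_i) = c_i for every i, so c is indeed a codeword.


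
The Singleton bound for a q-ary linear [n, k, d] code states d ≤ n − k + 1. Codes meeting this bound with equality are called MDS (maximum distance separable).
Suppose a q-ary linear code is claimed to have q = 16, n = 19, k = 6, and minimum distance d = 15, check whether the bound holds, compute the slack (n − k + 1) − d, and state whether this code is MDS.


Singleton RHS = n − k + 1 = 14, slack = -1, bound violated (no such code; not MDS).

Singleton bound: d ≤ n − k + 1.
Here n = 19, k = 6, so n − k + 1 = 14.
Given d = 15, check d ≤ 14: NO.
Slack = (n − k + 1) − d = -1.
The slack is negative: d = 15 exceeds n − k + 1 = 14 by 1, so the Singleton bound is violated and no linear [19, 6, 15]_16 code can exist. In particular it is not MDS (MDS requires d = n − k + 1 exactly).
Description: the claimed parameters are [19, 6, 15]_16; such a code would be impossible (violates the Singleton bound).


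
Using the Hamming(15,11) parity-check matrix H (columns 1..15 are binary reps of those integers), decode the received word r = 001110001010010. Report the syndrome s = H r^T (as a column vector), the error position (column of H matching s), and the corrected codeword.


s = (1, 1, 1, 0)^T, error position = 14, corrected codeword c = 001110001010000

Compute s = H r^T mod 2 one row at a time:
  s_1 = 0 + 1 + 0 + 1 + 0 + 0 + 1 + 0 = 3 ≡ 1 (mod 2).
  s_2 = 1 + 1 + 0 + 0 + 0 + 0 + 1 + 0 = 3 ≡ 1 (mod 2).
  s_3 = 0 + 1 + 0 + 0 + 0 + 1 + 1 + 0 = 3 ≡ 1 (mod 2).
  s_4 = 0 + 1 + 1 + 0 + 1 + 1 + 0 + 0 = 4 ≡ 0 (mod 2).
s = (1, 1, 1, 0)^T — this equals column 14 of H (binary 1110), so error is at position 14.
Correct: flip bit 14 of r = 001110001010010 to get c = 001110001010000.


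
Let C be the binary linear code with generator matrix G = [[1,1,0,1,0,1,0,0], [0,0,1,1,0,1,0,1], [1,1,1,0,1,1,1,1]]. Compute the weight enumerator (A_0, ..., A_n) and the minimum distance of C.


Weight distribution: A_0 = 1, A_3 = 1, A_4 = 3, A_5 = 2, A_7 = 1. Minimum distance d = 3.

Enumerate all 2^3 = 8 messages m ∈ F_2^3.
For each, compute codeword c = mG in F_2^8, then tally its weight.
  m = 000 → c = 00000000, weight = 0.
  m = 100 → c = 11010100, weight = 4.
  m = 010 → c = 00110101, weight = 4.
  m = 110 → c = 11100001, weight = 4.
  m = 001 → c = 11101111, weight = 7.
  m = 101 → c = 00111011, weight = 5.
  m = 011 → c = 11011010, weight = 5.
  m = 111 → c = 00001110, weight = 3.
Tally weights:
  weight 0: 1 codewords.
  weight 3: 1 codewords.
  weight 4: 3 codewords.
  weight 5: 2 codewords.
  weight 7: 1 codewords.
Minimum distance d = smallest w > 0 with A_w > 0 = 3.
Sanity: Σ A_w = 8 = 2^3 = 8 ✓.


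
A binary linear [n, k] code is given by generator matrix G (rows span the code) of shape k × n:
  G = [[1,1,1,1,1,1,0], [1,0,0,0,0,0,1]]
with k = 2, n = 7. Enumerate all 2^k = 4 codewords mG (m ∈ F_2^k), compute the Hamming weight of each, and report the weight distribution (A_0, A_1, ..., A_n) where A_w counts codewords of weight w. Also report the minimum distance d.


Weight distribution: A_0 = 1, A_2 = 1, A_6 = 2. Minimum distance d = 2.

Enumerate all 2^2 = 4 messages m ∈ F_2^2.
For each, compute codeword c = mG in F_2^7, then tally its weight.
  m = 00 → c = 0000000, weight = 0.
  m = 10 → c = 1111110, weight = 6.
  m = 01 → c = 1000001, weight = 2.
  m = 11 → c = 0111111, weight = 6.
Tally weights:
  weight 0: 1 codewords.
  weight 2: 1 codewords.
  weight 6: 2 codewords.
Minimum distance d = smallest w > 0 with A_w > 0 = 2.
Sanity: Σ A_w = 4 = 2^2 = 4 ✓.


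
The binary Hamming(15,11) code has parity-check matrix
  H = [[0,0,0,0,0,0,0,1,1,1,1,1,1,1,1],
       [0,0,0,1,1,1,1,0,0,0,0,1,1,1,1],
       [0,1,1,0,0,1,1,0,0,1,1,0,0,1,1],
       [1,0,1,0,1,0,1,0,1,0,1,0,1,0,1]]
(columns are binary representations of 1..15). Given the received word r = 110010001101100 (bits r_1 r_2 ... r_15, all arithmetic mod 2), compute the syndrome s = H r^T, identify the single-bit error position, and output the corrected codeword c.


s = (0, 1, 0, 0)^T, error position = 4, corrected codeword c = 110110001101100

Compute s = H r^T mod 2 one row at a time:
  s_1 = 0 + 1 + 1 + 0 + 1 + 1 + 0 + 0 = 4 ≡ 0 (mod 2).
  s_2 = 0 + 1 + 0 + 0 + 1 + 1 + 0 + 0 = 3 ≡ 1 (mod 2).
  s_3 = 1 + 0 + 0 + 0 + 1 + 0 + 0 + 0 = 2 ≡ 0 (mod 2).
  s_4 = 1 + 0 + 1 + 0 + 1 + 0 + 1 + 0 = 4 ≡ 0 (mod 2).
s = (0, 1, 0, 0)^T — this equals column 4 of H (binary 0100), so error is at position 4.
Correct: flip bit 4 of r = 110010001101100 to get c = 110110001101100.


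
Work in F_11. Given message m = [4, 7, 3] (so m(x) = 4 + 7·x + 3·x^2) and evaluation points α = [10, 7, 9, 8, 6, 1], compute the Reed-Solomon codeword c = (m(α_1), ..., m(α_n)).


c = [0, 2, 2, 10, 0, 3]

Message polynomial: m(x) = 4 + 7·x + 3·x^2 (mod 11).
For each evaluation point α_i, compute m(α_i) mod 11:
  α_1 = 10: Horner steps 3 → 4 → 0, so m(10) = 0.
  α_2 = 7: Horner steps 3 → 6 → 2, so m(7) = 2.
  α_3 = 9: Horner steps 3 → 1 → 2, so m(9) = 2.
  α_4 = 8: Horner steps 3 → 9 → 10, so m(8) = 10.
  α_5 = 6: Horner steps 3 → 3 → 0, so m(6) = 0.
  α_6 = 1: Horner steps 3 → 10 → 3, so m(1) = 3.
Codeword c = [0, 2, 2, 10, 0, 3] ∈ F_11^6.


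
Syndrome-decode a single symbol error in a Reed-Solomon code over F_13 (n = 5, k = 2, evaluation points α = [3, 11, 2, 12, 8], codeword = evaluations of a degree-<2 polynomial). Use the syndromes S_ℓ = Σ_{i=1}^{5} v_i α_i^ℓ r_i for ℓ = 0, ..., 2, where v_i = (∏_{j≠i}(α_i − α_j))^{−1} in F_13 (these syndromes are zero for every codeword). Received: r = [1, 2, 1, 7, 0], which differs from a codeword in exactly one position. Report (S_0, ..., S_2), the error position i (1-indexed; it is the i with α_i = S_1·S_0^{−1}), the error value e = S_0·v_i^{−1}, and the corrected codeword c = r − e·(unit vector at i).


S = (10, 7, 1), error at position 3, error magnitude e = 5, c = [1, 2, 9, 7, 0].

Step 1: column multipliers v_i = (∏_{j≠i}(α_i − α_j))^{−1} mod 13.
  i = 1 (α = 3): (3−11)(3−2)(3−12)(3−8) = (−8)·1·(−9)·(−5) = −360 ≡ 4, so v_1 = 4^{−1} = 10 (mod 13).
  i = 2 (α = 11): (11−3)(11−2)(11−12)(11−8) = 8·9·(−1)·3 = −216 ≡ 5, so v_2 = 5^{−1} = 8 (mod 13).
  i = 3 (α = 2): (2−3)(2−11)(2−12)(2−8) = (−1)·(−9)·(−10)·(−6) = 540 ≡ 7, so v_3 = 7^{−1} = 2 (mod 13).
  i = 4 (α = 12): (12−3)(12−11)(12−2)(12−8) = 9·1·10·4 = 360 ≡ 9, so v_4 = 9^{−1} = 3 (mod 13).
  i = 5 (α = 8): (8−3)(8−11)(8−2)(8−12) = 5·(−3)·6·(−4) = 360 ≡ 9, so v_5 = 9^{−1} = 3 (mod 13).
  v = [10, 8, 2, 3, 3].
Step 2: syndromes of r = [1, 2, 1, 7, 0] (all sums mod 13).
  S_0 = Σ v_i r_i = 10·1 + 8·2 + 2·1 + 3·7 + 3·0 = 49 ≡ 10.
  S_1 = Σ v_i α_i r_i = 10·3·1 + 8·11·2 + 2·2·1 + 3·12·7 + 3·8·0 = 462 ≡ 7.
  α_i^2 mod 13 = [9, 4, 4, 1, 12].
  S_2 = Σ v_i α_i^2 r_i = 10·9·1 + 8·4·2 + 2·4·1 + 3·1·7 + 3·12·0 = 183 ≡ 1.
  S = (10, 7, 1) ≠ 0, so r is not a codeword (an error is present).
Step 3: locate the error. For a single error e at position i, S_ℓ = v_i·e·α_i^ℓ, so α_err = S_1/S_0.
  S_0^{−1} = 10^{−1} = 4 (mod 13), so α_err = 7·4 = 28 ≡ 2 = α_3. Error position i = 3.
  Consistency check: S_2/S_1 = 1·2 = 2 ≡ 2 = α_err ✓ (single-error assumption holds).
Step 4: error magnitude e = S_0/v_3 = S_0·∏_{j≠3}(α_3 − α_j) = 10·7 = 70 ≡ 5 (mod 13).
Step 5: correct position 3: c_3 = r_3 − e = 1 − 5 ≡ 9 (mod 13). Hence c = [1, 2, 9, 7, 0].
  Check: interpolating c through the α_i gives m(x) = 12 + 5·x (degree < 2) with m(α_i) = c_i for every i, so c is indeed a codeword.


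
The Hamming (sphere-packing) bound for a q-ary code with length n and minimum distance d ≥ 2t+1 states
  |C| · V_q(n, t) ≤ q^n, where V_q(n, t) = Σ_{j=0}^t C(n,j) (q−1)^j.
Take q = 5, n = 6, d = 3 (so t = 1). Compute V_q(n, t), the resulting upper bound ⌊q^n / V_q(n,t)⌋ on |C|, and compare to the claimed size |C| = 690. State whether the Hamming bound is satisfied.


V_q(n, t) = 25, q^n = 15625, Hamming bound = 625, |C| = 690 > bound (violated).

Step 1: Compute V_q(n, t) = Σ_{j=0}^1 C(n, j) (q−1)^j.
  j = 0: C(6,0)·(4)^0 = 1·1 = 1.
  j = 1: C(6,1)·(4)^1 = 6·4 = 24.
  V_q(n, t) = 1 + 24 = 25.
Step 2: q^n = 5^6 = 15625.
Step 3: Hamming bound ⌊q^n / V_q(n,t)⌋ = ⌊15625/25⌋ = 625.
Step 4: Compare |C| = 690 to 625: violated.
The claimed |C| lies above the Hamming bound, so no 5-ary code of length 6 with d ≥ 3 can have 690 codewords.


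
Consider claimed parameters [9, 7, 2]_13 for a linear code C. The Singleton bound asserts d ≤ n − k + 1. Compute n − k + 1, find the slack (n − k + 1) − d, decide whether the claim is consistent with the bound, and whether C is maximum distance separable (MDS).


Singleton RHS = n − k + 1 = 3, slack = 1, bound satisfied, not MDS.

Singleton bound: d ≤ n − k + 1.
Here n = 9, k = 7, so n − k + 1 = 3.
Given d = 2, check d ≤ 3: YES.
Slack = (n − k + 1) − d = 1.
The code is NOT MDS (slack = 1 > 0).
Description: the claimed parameters are [9, 7, 2]_13; such a code would be non-MDS.


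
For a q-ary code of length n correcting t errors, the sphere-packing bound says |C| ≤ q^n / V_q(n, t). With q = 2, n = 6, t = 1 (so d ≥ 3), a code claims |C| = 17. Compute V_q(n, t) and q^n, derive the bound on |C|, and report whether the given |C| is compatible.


V_q(n, t) = 7, q^n = 64, Hamming bound = 9, |C| = 17 > bound (violated).

Step 1: Compute V_q(n, t) = Σ_{j=0}^1 C(n, j) (q−1)^j.
  j = 0: C(6,0)·(1)^0 = 1·1 = 1.
  j = 1: C(6,1)·(1)^1 = 6·1 = 6.
  V_q(n, t) = 1 + 6 = 7.
Step 2: q^n = 2^6 = 64.
Step 3: Hamming bound ⌊q^n / V_q(n,t)⌋ = ⌊64/7⌋ = 9.
Step 4: Compare |C| = 17 to 9: violated.
The claimed |C| lies above the Hamming bound, so no 2-ary code of length 6 with d ≥ 3 can have 17 codewords.


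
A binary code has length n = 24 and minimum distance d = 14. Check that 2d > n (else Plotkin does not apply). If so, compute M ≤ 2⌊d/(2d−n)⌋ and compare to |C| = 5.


Plotkin bound M ≤ 6; given |C| = 5 ≤ bound (satisfied).

Check applicability: 2d = 28, n = 24.
2d − n = 4 > 0, so Plotkin applies.
Compute d/(2d−n) = 14/4 ≈ 3.5000.
⌊d/(2d−n)⌋ = 3.
Plotkin bound: M ≤ 2·3 = 6.
Given |C| = 5, check: satisfied.
This |C| is below the Plotkin bound.


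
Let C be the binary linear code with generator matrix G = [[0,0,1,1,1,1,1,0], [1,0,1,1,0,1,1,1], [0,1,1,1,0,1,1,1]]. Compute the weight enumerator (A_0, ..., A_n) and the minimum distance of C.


Weight distribution: A_0 = 1, A_2 = 1, A_3 = 2, A_5 = 1, A_6 = 2, A_7 = 1. Minimum distance d = 2.

Enumerate all 2^3 = 8 messages m ∈ F_2^3.
For each, compute codeword c = mG in F_2^8, then tally its weight.
  m = 000 → c = 00000000, weight = 0.
  m = 100 → c = 00111110, weight = 5.
  m = 010 → c = 10110111, weight = 6.
  m = 110 → c = 10001001, weight = 3.
  m = 001 → c = 01110111, weight = 6.
  m = 101 → c = 01001001, weight = 3.
  m = 011 → c = 11000000, weight = 2.
  m = 111 → c = 11111110, weight = 7.
Tally weights:
  weight 0: 1 codewords.
  weight 2: 1 codewords.
  weight 3: 2 codewords.
  weight 5: 1 codewords.
  weight 6: 2 codewords.
  weight 7: 1 codewords.
Minimum distance d = smallest w > 0 with A_w > 0 = 2.
Sanity: Σ A_w = 8 = 2^3 = 8 ✓.


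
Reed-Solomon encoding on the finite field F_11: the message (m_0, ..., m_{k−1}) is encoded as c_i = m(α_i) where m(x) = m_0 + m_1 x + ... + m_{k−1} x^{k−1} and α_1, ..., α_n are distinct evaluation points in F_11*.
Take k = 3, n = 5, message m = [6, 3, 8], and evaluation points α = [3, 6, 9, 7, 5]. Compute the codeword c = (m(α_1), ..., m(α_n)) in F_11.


c = [10, 4, 10, 1, 1]

Message polynomial: m(x) = 6 + 3·x + 8·x^2 (mod 11).
For each evaluation point α_i, compute m(α_i) mod 11:
  α_1 = 3: Horner steps 8 → 5 → 10, so m(3) = 10.
  α_2 = 6: Horner steps 8 → 7 → 4, so m(6) = 4.
  α_3 = 9: Horner steps 8 → 9 → 10, so m(9) = 10.
  α_4 = 7: Horner steps 8 → 4 → 1, so m(7) = 1.
  α_5 = 5: Horner steps 8 → 10 → 1, so m(5) = 1.
Codeword c = [10, 4, 10, 1, 1] ∈ F_11^5.


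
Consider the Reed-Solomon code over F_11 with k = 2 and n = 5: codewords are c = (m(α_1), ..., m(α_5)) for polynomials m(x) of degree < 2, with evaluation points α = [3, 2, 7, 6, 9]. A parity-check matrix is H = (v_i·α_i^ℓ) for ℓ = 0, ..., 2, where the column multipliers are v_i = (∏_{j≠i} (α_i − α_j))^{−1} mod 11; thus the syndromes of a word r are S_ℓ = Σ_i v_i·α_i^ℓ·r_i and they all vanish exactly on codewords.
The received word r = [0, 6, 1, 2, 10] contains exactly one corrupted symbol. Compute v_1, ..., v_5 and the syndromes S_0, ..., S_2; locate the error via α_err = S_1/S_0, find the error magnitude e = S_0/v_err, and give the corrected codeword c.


S = (10, 8, 2), error at position 1, error magnitude e = 6, c = [5, 6, 1, 2, 10].

Step 1: column multipliers v_i = (∏_{j≠i}(α_i − α_j))^{−1} mod 11.
  i = 1 (α = 3): (3−2)(3−7)(3−6)(3−9) = 1·(−4)·(−3)·(−6) = −72 ≡ 5, so v_1 = 5^{−1} = 9 (mod 11).
  i = 2 (α = 2): (2−3)(2−7)(2−6)(2−9) = (−1)·(−5)·(−4)·(−7) = 140 ≡ 8, so v_2 = 8^{−1} = 7 (mod 11).
  i = 3 (α = 7): (7−3)(7−2)(7−6)(7−9) = 4·5·1·(−2) = −40 ≡ 4, so v_3 = 4^{−1} = 3 (mod 11).
  i = 4 (α = 6): (6−3)(6−2)(6−7)(6−9) = 3·4·(−1)·(−3) = 36 ≡ 3, so v_4 = 3^{−1} = 4 (mod 11).
  i = 5 (α = 9): (9−3)(9−2)(9−7)(9−6) = 6·7·2·3 = 252 ≡ 10, so v_5 = 10^{−1} = 10 (mod 11).
  v = [9, 7, 3, 4, 10].
Step 2: syndromes of r = [0, 6, 1, 2, 10] (all sums mod 11).
  S_0 = Σ v_i r_i = 9·0 + 7·6 + 3·1 + 4·2 + 10·10 = 153 ≡ 10.
  S_1 = Σ v_i α_i r_i = 9·3·0 + 7·2·6 + 3·7·1 + 4·6·2 + 10·9·10 = 1053 ≡ 8.
  α_i^2 mod 11 = [9, 4, 5, 3, 4].
  S_2 = Σ v_i α_i^2 r_i = 9·9·0 + 7·4·6 + 3·5·1 + 4·3·2 + 10·4·10 = 607 ≡ 2.
  S = (10, 8, 2) ≠ 0, so r is not a codeword (an error is present).
Step 3: locate the error. For a single error e at position i, S_ℓ = v_i·e·α_i^ℓ, so α_err = S_1/S_0.
  S_0^{−1} = 10^{−1} = 10 (mod 11), so α_err = 8·10 = 80 ≡ 3 = α_1. Error position i = 1.
  Consistency check: S_2/S_1 = 2·7 = 14 ≡ 3 = α_err ✓ (single-error assumption holds).
Step 4: error magnitude e = S_0/v_1 = S_0·∏_{j≠1}(α_1 − α_j) = 10·5 = 50 ≡ 6 (mod 11).
Step 5: correct position 1: c_1 = r_1 − e = 0 − 6 ≡ 5 (mod 11). Hence c = [5, 6, 1, 2, 10].
  Check: interpolating c through the α_i gives m(x) = 8 + 10·x (degree < 2) with m(α_i) = c_i for every i, so c is indeed a codeword.


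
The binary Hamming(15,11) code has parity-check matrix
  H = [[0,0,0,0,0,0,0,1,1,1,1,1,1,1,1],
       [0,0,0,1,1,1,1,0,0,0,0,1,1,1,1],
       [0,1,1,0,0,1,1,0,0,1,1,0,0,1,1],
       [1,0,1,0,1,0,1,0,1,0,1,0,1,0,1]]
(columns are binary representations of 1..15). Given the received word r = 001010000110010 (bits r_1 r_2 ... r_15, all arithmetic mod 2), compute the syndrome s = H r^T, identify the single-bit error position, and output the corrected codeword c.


s = (1, 0, 0, 1)^T, error position = 9, corrected codeword c = 001010001110010

Compute s = H r^T mod 2 one row at a time:
  s_1 = 0 + 0 + 1 + 1 + 0 + 0 + 1 + 0 = 3 ≡ 1 (mod 2).
  s_2 = 0 + 1 + 0 + 0 + 0 + 0 + 1 + 0 = 2 ≡ 0 (mod 2).
  s_3 = 0 + 1 + 0 + 0 + 1 + 1 + 1 + 0 = 4 ≡ 0 (mod 2).
  s_4 = 0 + 1 + 1 + 0 + 0 + 1 + 0 + 0 = 3 ≡ 1 (mod 2).
s = (1, 0, 0, 1)^T — this equals column 9 of H (binary 1001), so error is at position 9.
Correct: flip bit 9 of r = 001010000110010 to get c = 001010001110010.


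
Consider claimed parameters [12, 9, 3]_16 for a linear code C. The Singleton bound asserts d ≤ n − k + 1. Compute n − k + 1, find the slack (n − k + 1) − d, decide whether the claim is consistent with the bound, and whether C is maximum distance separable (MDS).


Singleton RHS = n − k + 1 = 4, slack = 1, bound satisfied, not MDS.

Singleton bound: d ≤ n − k + 1.
Here n = 12, k = 9, so n − k + 1 = 4.
Given d = 3, check d ≤ 4: YES.
Slack = (n − k + 1) − d = 1.
The code is NOT MDS (slack = 1 > 0).
Description: the claimed parameters are [12, 9, 3]_16; such a code would be non-MDS.


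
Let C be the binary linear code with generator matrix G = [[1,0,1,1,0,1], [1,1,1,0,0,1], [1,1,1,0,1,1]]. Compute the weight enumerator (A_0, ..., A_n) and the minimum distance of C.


Weight distribution: A_0 = 1, A_1 = 1, A_2 = 1, A_3 = 1, A_4 = 2, A_5 = 2. Minimum distance d = 1.

Enumerate all 2^3 = 8 messages m ∈ F_2^3.
For each, compute codeword c = mG in F_2^6, then tally its weight.
  m = 000 → c = 000000, weight = 0.
  m = 100 → c = 101101, weight = 4.
  m = 010 → c = 111001, weight = 4.
  m = 110 → c = 010100, weight = 2.
  m = 001 → c = 111011, weight = 5.
  m = 101 → c = 010110, weight = 3.
  m = 011 → c = 000010, weight = 1.
  m = 111 → c = 101111, weight = 5.
Tally weights:
  weight 0: 1 codewords.
  weight 1: 1 codewords.
  weight 2: 1 codewords.
  weight 3: 1 codewords.
  weight 4: 2 codewords.
  weight 5: 2 codewords.
Minimum distance d = smallest w > 0 with A_w > 0 = 1.
Sanity: Σ A_w = 8 = 2^3 = 8 ✓.


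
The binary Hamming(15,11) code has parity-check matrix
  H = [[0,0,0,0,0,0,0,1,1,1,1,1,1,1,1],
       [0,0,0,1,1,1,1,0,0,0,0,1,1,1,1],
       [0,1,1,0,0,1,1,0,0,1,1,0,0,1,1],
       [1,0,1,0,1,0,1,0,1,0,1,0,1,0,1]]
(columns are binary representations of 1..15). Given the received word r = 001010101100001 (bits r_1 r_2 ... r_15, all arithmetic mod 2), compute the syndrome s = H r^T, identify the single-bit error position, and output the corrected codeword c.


s = (1, 1, 0, 1)^T, error position = 13, corrected codeword c = 001010101100101

Compute s = H r^T mod 2 one row at a time:
  s_1 = 0 + 1 + 1 + 0 + 0 + 0 + 0 + 1 = 3 ≡ 1 (mod 2).
  s_2 = 0 + 1 + 0 + 1 + 0 + 0 + 0 + 1 = 3 ≡ 1 (mod 2).
  s_3 = 0 + 1 + 0 + 1 + 1 + 0 + 0 + 1 = 4 ≡ 0 (mod 2).
  s_4 = 0 + 1 + 1 + 1 + 1 + 0 + 0 + 1 = 5 ≡ 1 (mod 2).
s = (1, 1, 0, 1)^T — this equals column 13 of H (binary 1101), so error is at position 13.
Correct: flip bit 13 of r = 001010101100001 to get c = 001010101100101.


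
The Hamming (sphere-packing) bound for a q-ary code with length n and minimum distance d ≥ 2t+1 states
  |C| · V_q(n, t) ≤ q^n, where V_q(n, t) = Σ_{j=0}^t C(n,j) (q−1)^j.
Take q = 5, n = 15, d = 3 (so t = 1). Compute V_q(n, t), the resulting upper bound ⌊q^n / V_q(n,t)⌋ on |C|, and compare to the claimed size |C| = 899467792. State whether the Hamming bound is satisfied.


V_q(n, t) = 61, q^n = 30517578125, Hamming bound = 500288165, |C| = 899467792 > bound (violated).

Step 1: Compute V_q(n, t) = Σ_{j=0}^1 C(n, j) (q−1)^j.
  j = 0: C(15,0)·(4)^0 = 1·1 = 1.
  j = 1: C(15,1)·(4)^1 = 15·4 = 60.
  V_q(n, t) = 1 + 60 = 61.
Step 2: q^n = 5^15 = 30517578125.
Step 3: Hamming bound ⌊q^n / V_q(n,t)⌋ = ⌊30517578125/61⌋ = 500288165.
Step 4: Compare |C| = 899467792 to 500288165: violated.
The claimed |C| lies above the Hamming bound, so no 5-ary code of length 15 with d ≥ 3 can have 899467792 codewords.


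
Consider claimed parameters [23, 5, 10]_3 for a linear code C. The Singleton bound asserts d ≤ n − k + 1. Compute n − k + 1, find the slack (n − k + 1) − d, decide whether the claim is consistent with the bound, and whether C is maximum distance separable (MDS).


Singleton RHS = n − k + 1 = 19, slack = 9, bound satisfied, not MDS.

Singleton bound: d ≤ n − k + 1.
Here n = 23, k = 5, so n − k + 1 = 19.
Given d = 10, check d ≤ 19: YES.
Slack = (n − k + 1) − d = 9.
The code is NOT MDS (slack = 9 > 0).
Description: the claimed parameters are [23, 5, 10]_3; such a code would be non-MDS.


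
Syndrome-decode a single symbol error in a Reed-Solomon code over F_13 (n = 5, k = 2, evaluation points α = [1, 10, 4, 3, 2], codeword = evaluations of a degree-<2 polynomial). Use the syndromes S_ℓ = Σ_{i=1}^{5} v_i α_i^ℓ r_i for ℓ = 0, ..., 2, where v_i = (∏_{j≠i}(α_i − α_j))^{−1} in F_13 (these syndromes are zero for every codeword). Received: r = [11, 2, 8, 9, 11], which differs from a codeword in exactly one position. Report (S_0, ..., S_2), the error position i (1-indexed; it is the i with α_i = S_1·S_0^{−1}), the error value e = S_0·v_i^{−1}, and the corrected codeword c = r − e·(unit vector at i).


S = (4, 8, 3), error at position 5, error magnitude e = 1, c = [11, 2, 8, 9, 10].

Step 1: column multipliers v_i = (∏_{j≠i}(α_i − α_j))^{−1} mod 13.
  i = 1 (α = 1): (1−10)(1−4)(1−3)(1−2) = (−9)·(−3)·(−2)·(−1) = 54 ≡ 2, so v_1 = 2^{−1} = 7 (mod 13).
  i = 2 (α = 10): (10−1)(10−4)(10−3)(10−2) = 9·6·7·8 = 3024 ≡ 8, so v_2 = 8^{−1} = 5 (mod 13).
  i = 3 (α = 4): (4−1)(4−10)(4−3)(4−2) = 3·(−6)·1·2 = −36 ≡ 3, so v_3 = 3^{−1} = 9 (mod 13).
  i = 4 (α = 3): (3−1)(3−10)(3−4)(3−2) = 2·(−7)·(−1)·1 = 14 ≡ 1, so v_4 = 1^{−1} = 1 (mod 13).
  i = 5 (α = 2): (2−1)(2−10)(2−4)(2−3) = 1·(−8)·(−2)·(−1) = −16 ≡ 10, so v_5 = 10^{−1} = 4 (mod 13).
  v = [7, 5, 9, 1, 4].
Step 2: syndromes of r = [11, 2, 8, 9, 11] (all sums mod 13).
  S_0 = Σ v_i r_i = 7·11 + 5·2 + 9·8 + 1·9 + 4·11 = 212 ≡ 4.
  S_1 = Σ v_i α_i r_i = 7·1·11 + 5·10·2 + 9·4·8 + 1·3·9 + 4·2·11 = 580 ≡ 8.
  α_i^2 mod 13 = [1, 9, 3, 9, 4].
  S_2 = Σ v_i α_i^2 r_i = 7·1·11 + 5·9·2 + 9·3·8 + 1·9·9 + 4·4·11 = 640 ≡ 3.
  S = (4, 8, 3) ≠ 0, so r is not a codeword (an error is present).
Step 3: locate the error. For a single error e at position i, S_ℓ = v_i·e·α_i^ℓ, so α_err = S_1/S_0.
  S_0^{−1} = 4^{−1} = 10 (mod 13), so α_err = 8·10 = 80 ≡ 2 = α_5. Error position i = 5.
  Consistency check: S_2/S_1 = 3·5 = 15 ≡ 2 = α_err ✓ (single-error assumption holds).
Step 4: error magnitude e = S_0/v_5 = S_0·∏_{j≠5}(α_5 − α_j) = 4·10 = 40 ≡ 1 (mod 13).
Step 5: correct position 5: c_5 = r_5 − e = 11 − 1 ≡ 10 (mod 13). Hence c = [11, 2, 8, 9, 10].
  Check: interpolating c through the α_i gives m(x) = 12 + 12·x (degree < 2) with m(α_i) = c_i for every i, so c is indeed a codeword.


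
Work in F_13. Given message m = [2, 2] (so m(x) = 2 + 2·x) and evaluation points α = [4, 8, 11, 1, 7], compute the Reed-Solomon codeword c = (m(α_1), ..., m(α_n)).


c = [10, 5, 11, 4, 3]

Message polynomial: m(x) = 2 + 2·x (mod 13).
For each evaluation point α_i, compute m(α_i) mod 13:
  α_1 = 4: Horner steps 2 → 10, so m(4) = 10.
  α_2 = 8: Horner steps 2 → 5, so m(8) = 5.
  α_3 = 11: Horner steps 2 → 11, so m(11) = 11.
  α_4 = 1: Horner steps 2 → 4, so m(1) = 4.
  α_5 = 7: Horner steps 2 → 3, so m(7) = 3.
Codeword c = [10, 5, 11, 4, 3] ∈ F_13^5.


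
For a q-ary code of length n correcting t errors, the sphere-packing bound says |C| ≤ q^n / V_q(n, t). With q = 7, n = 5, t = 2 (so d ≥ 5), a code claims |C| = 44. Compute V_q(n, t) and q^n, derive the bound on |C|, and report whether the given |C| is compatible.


V_q(n, t) = 391, q^n = 16807, Hamming bound = 42, |C| = 44 > bound (violated).

Step 1: Compute V_q(n, t) = Σ_{j=0}^2 C(n, j) (q−1)^j.
  j = 0: C(5,0)·(6)^0 = 1·1 = 1.
  j = 1: C(5,1)·(6)^1 = 5·6 = 30.
  j = 2: C(5,2)·(6)^2 = 10·36 = 360.
  V_q(n, t) = 1 + 30 + 360 = 391.
Step 2: q^n = 7^5 = 16807.
Step 3: Hamming bound ⌊q^n / V_q(n,t)⌋ = ⌊16807/391⌋ = 42.
Step 4: Compare |C| = 44 to 42: violated.
The claimed |C| lies above the Hamming bound, so no 7-ary code of length 5 with d ≥ 5 can have 44 codewords.


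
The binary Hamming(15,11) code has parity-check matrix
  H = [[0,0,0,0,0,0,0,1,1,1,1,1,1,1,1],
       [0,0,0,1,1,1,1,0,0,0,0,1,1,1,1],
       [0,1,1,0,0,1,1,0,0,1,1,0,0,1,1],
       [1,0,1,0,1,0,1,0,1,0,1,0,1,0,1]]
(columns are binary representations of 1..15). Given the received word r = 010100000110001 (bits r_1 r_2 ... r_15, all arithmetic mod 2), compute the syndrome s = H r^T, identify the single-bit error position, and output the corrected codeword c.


s = (1, 0, 0, 0)^T, error position = 8, corrected codeword c = 010100010110001

Compute s = H r^T mod 2 one row at a time:
  s_1 = 0 + 0 + 1 + 1 + 0 + 0 + 0 + 1 = 3 ≡ 1 (mod 2).
  s_2 = 1 + 0 + 0 + 0 + 0 + 0 + 0 + 1 = 2 ≡ 0 (mod 2).
  s_3 = 1 + 0 + 0 + 0 + 1 + 1 + 0 + 1 = 4 ≡ 0 (mod 2).
  s_4 = 0 + 0 + 0 + 0 + 0 + 1 + 0 + 1 = 2 ≡ 0 (mod 2).
s = (1, 0, 0, 0)^T — this equals column 8 of H (binary 1000), so error is at position 8.
Correct: flip bit 8 of r = 010100000110001 to get c = 010100010110001.


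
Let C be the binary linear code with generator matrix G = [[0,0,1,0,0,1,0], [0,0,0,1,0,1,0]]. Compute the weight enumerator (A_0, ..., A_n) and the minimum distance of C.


Weight distribution: A_0 = 1, A_2 = 3. Minimum distance d = 2.

Enumerate all 2^2 = 4 messages m ∈ F_2^2.
For each, compute codeword c = mG in F_2^7, then tally its weight.
  m = 00 → c = 0000000, weight = 0.
  m = 10 → c = 0010010, weight = 2.
  m = 01 → c = 0001010, weight = 2.
  m = 11 → c = 0011000, weight = 2.
Tally weights:
  weight 0: 1 codewords.
  weight 2: 3 codewords.
Minimum distance d = smallest w > 0 with A_w > 0 = 2.
Sanity: Σ A_w = 4 = 2^2 = 4 ✓.


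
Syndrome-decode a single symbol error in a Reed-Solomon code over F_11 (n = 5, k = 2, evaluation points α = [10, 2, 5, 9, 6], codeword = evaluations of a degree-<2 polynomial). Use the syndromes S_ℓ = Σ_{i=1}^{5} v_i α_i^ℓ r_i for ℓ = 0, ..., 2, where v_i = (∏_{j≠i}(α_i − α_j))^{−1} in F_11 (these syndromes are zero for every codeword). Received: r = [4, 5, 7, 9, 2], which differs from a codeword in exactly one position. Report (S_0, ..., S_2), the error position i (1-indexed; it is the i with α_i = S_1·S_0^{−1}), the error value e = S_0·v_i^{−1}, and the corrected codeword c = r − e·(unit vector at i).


S = (5, 10, 9), error at position 2, error magnitude e = 5, c = [4, 0, 7, 9, 2].

Step 1: column multipliers v_i = (∏_{j≠i}(α_i − α_j))^{−1} mod 11.
  i = 1 (α = 10): (10−2)(10−5)(10−9)(10−6) = 8·5·1·4 = 160 ≡ 6, so v_1 = 6^{−1} = 2 (mod 11).
  i = 2 (α = 2): (2−10)(2−5)(2−9)(2−6) = (−8)·(−3)·(−7)·(−4) = 672 ≡ 1, so v_2 = 1^{−1} = 1 (mod 11).
  i = 3 (α = 5): (5−10)(5−2)(5−9)(5−6) = (−5)·3·(−4)·(−1) = −60 ≡ 6, so v_3 = 6^{−1} = 2 (mod 11).
  i = 4 (α = 9): (9−10)(9−2)(9−5)(9−6) = (−1)·7·4·3 = −84 ≡ 4, so v_4 = 4^{−1} = 3 (mod 11).
  i = 5 (α = 6): (6−10)(6−2)(6−5)(6−9) = (−4)·4·1·(−3) = 48 ≡ 4, so v_5 = 4^{−1} = 3 (mod 11).
  v = [2, 1, 2, 3, 3].
Step 2: syndromes of r = [4, 5, 7, 9, 2] (all sums mod 11).
  S_0 = Σ v_i r_i = 2·4 + 1·5 + 2·7 + 3·9 + 3·2 = 60 ≡ 5.
  S_1 = Σ v_i α_i r_i = 2·10·4 + 1·2·5 + 2·5·7 + 3·9·9 + 3·6·2 = 439 ≡ 10.
  α_i^2 mod 11 = [1, 4, 3, 4, 3].
  S_2 = Σ v_i α_i^2 r_i = 2·1·4 + 1·4·5 + 2·3·7 + 3·4·9 + 3·3·2 = 196 ≡ 9.
  S = (5, 10, 9) ≠ 0, so r is not a codeword (an error is present).
Step 3: locate the error. For a single error e at position i, S_ℓ = v_i·e·α_i^ℓ, so α_err = S_1/S_0.
  S_0^{−1} = 5^{−1} = 9 (mod 11), so α_err = 10·9 = 90 ≡ 2 = α_2. Error position i = 2.
  Consistency check: S_2/S_1 = 9·10 = 90 ≡ 2 = α_err ✓ (single-error assumption holds).
Step 4: error magnitude e = S_0/v_2 = S_0·∏_{j≠2}(α_2 − α_j) = 5·1 = 5 ≡ 5 (mod 11).
Step 5: correct position 2: c_2 = r_2 − e = 5 − 5 ≡ 0 (mod 11). Hence c = [4, 0, 7, 9, 2].
  Check: interpolating c through the α_i gives m(x) = 10 + 6·x (degree < 2) with m(α_i) = c_i for every i, so c is indeed a codeword.


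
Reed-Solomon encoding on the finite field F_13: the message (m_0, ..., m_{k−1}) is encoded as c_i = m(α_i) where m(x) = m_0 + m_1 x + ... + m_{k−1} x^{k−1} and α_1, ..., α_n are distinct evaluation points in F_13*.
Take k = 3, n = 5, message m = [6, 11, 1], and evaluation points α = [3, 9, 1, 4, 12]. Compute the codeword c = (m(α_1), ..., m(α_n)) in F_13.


c = [9, 4, 5, 1, 9]

Message polynomial: m(x) = 6 + 11·x + 1·x^2 (mod 13).
For each evaluation point α_i, compute m(α_i) mod 13:
  α_1 = 3: Horner steps 1 → 1 → 9, so m(3) = 9.
  α_2 = 9: Horner steps 1 → 7 → 4, so m(9) = 4.
  α_3 = 1: Horner steps 1 → 12 → 5, so m(1) = 5.
  α_4 = 4: Horner steps 1 → 2 → 1, so m(4) = 1.
  α_5 = 12: Horner steps 1 → 10 → 9, so m(12) = 9.
Codeword c = [9, 4, 5, 1, 9] ∈ F_13^5.


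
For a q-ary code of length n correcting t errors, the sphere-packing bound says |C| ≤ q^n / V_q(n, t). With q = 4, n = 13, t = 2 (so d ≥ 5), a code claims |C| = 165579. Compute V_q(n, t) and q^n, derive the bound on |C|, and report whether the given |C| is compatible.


V_q(n, t) = 742, q^n = 67108864, Hamming bound = 90443, |C| = 165579 > bound (violated).

Step 1: Compute V_q(n, t) = Σ_{j=0}^2 C(n, j) (q−1)^j.
  j = 0: C(13,0)·(3)^0 = 1·1 = 1.
  j = 1: C(13,1)·(3)^1 = 13·3 = 39.
  j = 2: C(13,2)·(3)^2 = 78·9 = 702.
  V_q(n, t) = 1 + 39 + 702 = 742.
Step 2: q^n = 4^13 = 67108864.
Step 3: Hamming bound ⌊q^n / V_q(n,t)⌋ = ⌊67108864/742⌋ = 90443.
Step 4: Compare |C| = 165579 to 90443: violated.
The claimed |C| lies above the Hamming bound, so no 4-ary code of length 13 with d ≥ 5 can have 165579 codewords.


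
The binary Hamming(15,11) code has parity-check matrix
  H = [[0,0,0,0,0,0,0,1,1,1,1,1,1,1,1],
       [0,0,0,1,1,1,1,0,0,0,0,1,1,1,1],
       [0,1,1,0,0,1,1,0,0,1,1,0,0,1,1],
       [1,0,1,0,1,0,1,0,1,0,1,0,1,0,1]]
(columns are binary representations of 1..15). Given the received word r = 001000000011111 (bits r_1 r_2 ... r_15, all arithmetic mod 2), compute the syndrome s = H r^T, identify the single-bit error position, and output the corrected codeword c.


s = (1, 0, 0, 0)^T, error position = 8, corrected codeword c = 001000010011111

Compute s = H r^T mod 2 one row at a time:
  s_1 = 0 + 0 + 0 + 1 + 1 + 1 + 1 + 1 = 5 ≡ 1 (mod 2).
  s_2 = 0 + 0 + 0 + 0 + 1 + 1 + 1 + 1 = 4 ≡ 0 (mod 2).
  s_3 = 0 + 1 + 0 + 0 + 0 + 1 + 1 + 1 = 4 ≡ 0 (mod 2).
  s_4 = 0 + 1 + 0 + 0 + 0 + 1 + 1 + 1 = 4 ≡ 0 (mod 2).
s = (1, 0, 0, 0)^T — this equals column 8 of H (binary 1000), so error is at position 8.
Correct: flip bit 8 of r = 001000000011111 to get c = 001000010011111.


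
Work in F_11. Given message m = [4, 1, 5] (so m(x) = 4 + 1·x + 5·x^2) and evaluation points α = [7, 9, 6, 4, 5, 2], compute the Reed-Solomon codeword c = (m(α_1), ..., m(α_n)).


c = [3, 0, 3, 0, 2, 4]

Message polynomial: m(x) = 4 + 1·x + 5·x^2 (mod 11).
For each evaluation point α_i, compute m(α_i) mod 11:
  α_1 = 7: Horner steps 5 → 3 → 3, so m(7) = 3.
  α_2 = 9: Horner steps 5 → 2 → 0, so m(9) = 0.
  α_3 = 6: Horner steps 5 → 9 → 3, so m(6) = 3.
  α_4 = 4: Horner steps 5 → 10 → 0, so m(4) = 0.
  α_5 = 5: Horner steps 5 → 4 → 2, so m(5) = 2.
  α_6 = 2: Horner steps 5 → 0 → 4, so m(2) = 4.
Codeword c = [3, 0, 3, 0, 2, 4] ∈ F_11^6.


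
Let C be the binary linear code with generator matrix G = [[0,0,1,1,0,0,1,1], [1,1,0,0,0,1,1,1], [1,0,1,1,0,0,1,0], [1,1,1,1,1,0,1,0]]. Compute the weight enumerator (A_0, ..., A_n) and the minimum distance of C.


Weight distribution: A_0 = 1, A_2 = 2, A_3 = 2, A_4 = 3, A_5 = 6, A_6 = 2. Minimum distance d = 2.

Enumerate all 2^4 = 16 messages m ∈ F_2^4.
For each, compute codeword c = mG in F_2^8, then tally its weight.
  m = 0000 → c = 00000000, weight = 0.
  m = 1000 → c = 00110011, weight = 4.
  m = 0100 → c = 11000111, weight = 5.
  m = 1100 → c = 11110100, weight = 5.
  m = 0010 → c = 10110010, weight = 4.
  m = 1010 → c = 10000001, weight = 2.
  m = 0110 → c = 01110101, weight = 5.
  m = 1110 → c = 01000110, weight = 3.
  m = 0001 → c = 11111010, weight = 6.
  m = 1001 → c = 11001001, weight = 4.
  m = 0101 → c = 00111101, weight = 5.
  m = 1101 → c = 00001110, weight = 3.
  m = 0011 → c = 01001000, weight = 2.
  m = 1011 → c = 01111011, weight = 6.
  m = 0111 → c = 10001111, weight = 5.
  m = 1111 → c = 10111100, weight = 5.
Tally weights:
  weight 0: 1 codewords.
  weight 2: 2 codewords.
  weight 3: 2 codewords.
  weight 4: 3 codewords.
  weight 5: 6 codewords.
  weight 6: 2 codewords.
Minimum distance d = smallest w > 0 with A_w > 0 = 2.
Sanity: Σ A_w = 16 = 2^4 = 16 ✓.
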